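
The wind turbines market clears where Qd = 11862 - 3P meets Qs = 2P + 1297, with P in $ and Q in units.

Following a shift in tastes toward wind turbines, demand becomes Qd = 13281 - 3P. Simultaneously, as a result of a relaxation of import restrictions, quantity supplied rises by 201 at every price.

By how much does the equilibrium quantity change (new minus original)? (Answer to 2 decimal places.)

+688.20

Initially, 11862 - 3P = 2P + 1297, so 10565 = 5P and P = 2113, Q = 5523.
The shock moves the curves to Qd = 13281 - 3P and Qs = 2P + 1498.
New equilibrium: 13281 - 3P = 2P + 1498 ⇒ 11783 = 5P ⇒ P = 2356.6, Q = 6211.2.
ΔQ = 6211.2 − 5523 = +688.20.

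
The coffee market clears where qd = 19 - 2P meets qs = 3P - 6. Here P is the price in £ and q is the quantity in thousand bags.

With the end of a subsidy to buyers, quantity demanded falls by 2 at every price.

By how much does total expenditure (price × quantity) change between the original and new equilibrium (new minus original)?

-9.12

Original equilibrium: 19 - 2P = 3P - 6 gives 25 = 5P, so P = 5 and q = 9.
The new curves are qd = 17 - 2P (demand) and qs = 3P - 6 (supply).
Setting them equal: 17 - 2P = 3P - 6 → 23 = 5P, so P = 4.6 and q = 7.8.
Expenditure moves from 5×9 = 45 to 4.6×7.8 = 35.88; change = -9.12.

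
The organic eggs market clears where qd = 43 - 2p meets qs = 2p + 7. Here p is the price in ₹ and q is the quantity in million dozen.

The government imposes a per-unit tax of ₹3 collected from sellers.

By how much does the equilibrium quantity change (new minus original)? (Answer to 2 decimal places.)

-3.00

Before the shock: 43 - 2p = 2p + 7 ⇒ 36 = 4p ⇒ p = 9, q = 25.
Since sellers keep the price net of the tax, the effective supply curve becomes qs = 2p + 1.
Clearing the new market: 43 - 2p = 2p + 1, so p = 10.5 and q = 22.
Δq = 22 − 25 = -3.00.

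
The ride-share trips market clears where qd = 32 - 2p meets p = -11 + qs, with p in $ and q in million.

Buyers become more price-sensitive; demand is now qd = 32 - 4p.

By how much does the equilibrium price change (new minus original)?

-2.8

Solve the original market: 32 - 2p = p + 11, hence p = 7 and q = 18.
After the shift, demand is qd = 32 - 4p and supply is qs = p + 11.
Clearing the new market: 32 - 4p = p + 11, so p = 4.2 and q = 15.2.
Δp = 4.2 − 7 = -2.8.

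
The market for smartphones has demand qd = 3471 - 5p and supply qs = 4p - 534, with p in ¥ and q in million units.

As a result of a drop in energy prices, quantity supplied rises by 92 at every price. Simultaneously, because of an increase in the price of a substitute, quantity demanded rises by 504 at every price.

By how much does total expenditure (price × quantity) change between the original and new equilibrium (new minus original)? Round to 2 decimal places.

Before the shock: 3471 - 5p = 4p - 534 ⇒ 4005 = 9p ⇒ p = 445, q = 1246.
The shock moves the curves to qd = 3975 - 5p and qs = 4p - 442.
Equate the new curves: 3975 - 5p = 4p - 442, giving 4417 = 9p, p = 4417/9 ≈ 490.7778, q = 13690/9 ≈ 1521.1111.
Expenditure moves from 445×1246 = 554470 to 490.7778×1521.1111 = 746527.5309; change = +192057.53.

+192057.53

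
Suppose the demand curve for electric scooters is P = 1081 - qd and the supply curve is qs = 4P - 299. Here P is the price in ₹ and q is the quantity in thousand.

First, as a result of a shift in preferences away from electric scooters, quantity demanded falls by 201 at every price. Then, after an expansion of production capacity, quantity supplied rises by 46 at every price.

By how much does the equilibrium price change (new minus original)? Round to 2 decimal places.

-49.40

Before the shock: 1081 - P = 4P - 299 ⇒ 1380 = 5P ⇒ P = 276, q = 805.
After the shift, demand is qd = 880 - P and supply is qs = 4P - 253.
Equate the new curves: 880 - P = 4P - 253, giving 1133 = 5P, P = 226.6, q = 653.4.
ΔP = 226.6 − 276 = -49.40.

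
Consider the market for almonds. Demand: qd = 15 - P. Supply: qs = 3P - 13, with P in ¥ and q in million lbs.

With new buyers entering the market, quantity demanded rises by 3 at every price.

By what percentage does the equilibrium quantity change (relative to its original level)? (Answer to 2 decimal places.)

+28.13

Initially, 15 - P = 3P - 13, so 28 = 4P and P = 7, q = 8.
The new curves are qd = 18 - P (demand) and qs = 3P - 13 (supply).
Equate the new curves: 18 - P = 3P - 13, giving 31 = 4P, P = 7.75, q = 10.25.
%Δq = (10.25 − 8) / 8 × 100 = +28.13%.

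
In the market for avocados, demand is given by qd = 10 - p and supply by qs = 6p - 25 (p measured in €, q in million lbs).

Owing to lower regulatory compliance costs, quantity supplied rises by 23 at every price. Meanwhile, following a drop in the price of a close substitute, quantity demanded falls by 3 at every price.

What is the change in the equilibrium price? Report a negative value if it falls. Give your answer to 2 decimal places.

-3.71

Solve the original market: 10 - p = 6p - 25, hence p = 5 and q = 5.
With the change applied: demand qd = 7 - p, supply qs = 6p - 2.
Clearing the new market: 7 - p = 6p - 2, so p = 9/7 ≈ 1.2857 and q = 40/7 ≈ 5.7143.
Δp = 1.2857 − 5 = -3.71.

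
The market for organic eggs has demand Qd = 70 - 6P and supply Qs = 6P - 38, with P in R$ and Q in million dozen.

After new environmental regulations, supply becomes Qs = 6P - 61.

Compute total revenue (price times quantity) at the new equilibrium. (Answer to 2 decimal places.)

Initially, 70 - 6P = 6P - 38, so 108 = 12P and P = 9, Q = 16.
After the shift, demand is Qd = 70 - 6P and supply is Qs = 6P - 61.
Setting them equal: 70 - 6P = 6P - 61 → 131 = 12P, so P = 131/12 ≈ 10.9167 and Q = 4.5.
New expenditure = 10.9167 × 4.5 = 49.13.

49.13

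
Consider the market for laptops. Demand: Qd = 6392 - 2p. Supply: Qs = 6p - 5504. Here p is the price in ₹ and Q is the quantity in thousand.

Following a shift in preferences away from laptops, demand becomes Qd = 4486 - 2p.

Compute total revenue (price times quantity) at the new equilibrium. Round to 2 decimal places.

Initially, 6392 - 2p = 6p - 5504, so 11896 = 8p and p = 1487, Q = 3418.
With the change applied: demand Qd = 4486 - 2p, supply Qs = 6p - 5504.
Setting them equal: 4486 - 2p = 6p - 5504 → 9990 = 8p, so p = 1248.75 and Q = 1988.5.
New expenditure = 1248.75 × 1988.5 = 2483139.38.

2483139.38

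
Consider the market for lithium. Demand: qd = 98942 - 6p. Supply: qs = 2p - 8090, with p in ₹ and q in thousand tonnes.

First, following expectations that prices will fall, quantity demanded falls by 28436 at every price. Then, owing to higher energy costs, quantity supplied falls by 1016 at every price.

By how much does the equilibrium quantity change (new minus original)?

-7871

Before the shock: 98942 - 6p = 2p - 8090 ⇒ 107032 = 8p ⇒ p = 13379, q = 18668.
After the shift, demand is qd = 70506 - 6p and supply is qs = 2p - 9106.
Clearing the new market: 70506 - 6p = 2p - 9106, so p = 9951.5 and q = 10797.
Δq = 10797 − 18668 = -7871.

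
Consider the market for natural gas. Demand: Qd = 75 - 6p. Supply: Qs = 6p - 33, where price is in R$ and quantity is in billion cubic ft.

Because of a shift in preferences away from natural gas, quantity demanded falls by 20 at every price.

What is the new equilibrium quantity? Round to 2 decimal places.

Original equilibrium: 75 - 6p = 6p - 33 gives 108 = 12p, so p = 9 and Q = 21.
The new curves are Qd = 55 - 6p (demand) and Qs = 6p - 33 (supply).
Setting them equal: 55 - 6p = 6p - 33 → 88 = 12p, so p = 22/3 ≈ 7.3333 and Q = 11.

11.00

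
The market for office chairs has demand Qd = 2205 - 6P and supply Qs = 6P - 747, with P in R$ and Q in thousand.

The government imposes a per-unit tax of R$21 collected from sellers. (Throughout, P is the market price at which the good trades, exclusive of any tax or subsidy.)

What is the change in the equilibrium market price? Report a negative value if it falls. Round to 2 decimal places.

+10.50

Solve the original market: 2205 - 6P = 6P - 747, hence P = 246 and Q = 729.
Since sellers keep the price net of the tax, the effective supply curve becomes Qs = 6P - 873.
Clearing the new market: 2205 - 6P = 6P - 873, so P = 256.5 and Q = 666.
ΔP = 256.5 − 246 = +10.50.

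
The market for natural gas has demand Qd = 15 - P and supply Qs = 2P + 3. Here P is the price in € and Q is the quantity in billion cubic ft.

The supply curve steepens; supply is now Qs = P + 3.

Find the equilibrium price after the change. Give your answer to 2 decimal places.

Initially, 15 - P = 2P + 3, so 12 = 3P and P = 4, Q = 11.
With the change applied: demand Qd = 15 - P, supply Qs = P + 3.
Setting them equal: 15 - P = P + 3 → 12 = 2P, so P = 6 and Q = 9.

6.00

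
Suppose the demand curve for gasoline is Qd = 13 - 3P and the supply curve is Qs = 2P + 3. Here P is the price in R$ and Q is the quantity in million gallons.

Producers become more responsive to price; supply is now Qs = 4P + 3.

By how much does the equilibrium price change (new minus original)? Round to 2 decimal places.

Original equilibrium: 13 - 3P = 2P + 3 gives 10 = 5P, so P = 2 and Q = 7.
After the shift, demand is Qd = 13 - 3P and supply is Qs = 4P + 3.
Setting them equal: 13 - 3P = 4P + 3 → 10 = 7P, so P = 10/7 ≈ 1.4286 and Q = 61/7 ≈ 8.7143.
ΔP = 1.4286 − 2 = -0.57.

-0.57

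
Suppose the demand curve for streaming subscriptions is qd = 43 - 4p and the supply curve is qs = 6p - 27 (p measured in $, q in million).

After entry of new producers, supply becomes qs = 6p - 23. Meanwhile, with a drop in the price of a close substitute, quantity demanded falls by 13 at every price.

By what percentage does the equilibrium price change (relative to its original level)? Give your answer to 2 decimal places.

Before the shock: 43 - 4p = 6p - 27 ⇒ 70 = 10p ⇒ p = 7, q = 15.
After the shift, demand is qd = 30 - 4p and supply is qs = 6p - 23.
Equate the new curves: 30 - 4p = 6p - 23, giving 53 = 10p, p = 5.3, q = 8.8.
%Δp = (5.3 − 7) / 7 × 100 = -24.29%.

-24.29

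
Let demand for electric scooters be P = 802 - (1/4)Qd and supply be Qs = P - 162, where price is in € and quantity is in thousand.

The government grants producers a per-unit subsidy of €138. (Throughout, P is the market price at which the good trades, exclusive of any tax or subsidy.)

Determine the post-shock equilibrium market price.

Initially, 3208 - 4P = P - 162, so 3370 = 5P and P = 674, Q = 512.
Since sellers receive the price plus the subsidy, the effective supply curve becomes Qs = P - 24.
Clearing the new market: 3208 - 4P = P - 24, so P = 646.4 and Q = 622.4.

646.4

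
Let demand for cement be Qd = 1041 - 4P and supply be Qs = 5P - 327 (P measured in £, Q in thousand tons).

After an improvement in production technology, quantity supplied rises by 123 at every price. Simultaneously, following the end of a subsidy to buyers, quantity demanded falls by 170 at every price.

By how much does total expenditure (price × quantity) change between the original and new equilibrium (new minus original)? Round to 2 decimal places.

Initially, 1041 - 4P = 5P - 327, so 1368 = 9P and P = 152, Q = 433.
The shock moves the curves to Qd = 871 - 4P and Qs = 5P - 204.
Setting them equal: 871 - 4P = 5P - 204 → 1075 = 9P, so P = 1075/9 ≈ 119.4444 and Q = 3539/9 ≈ 393.2222.
Expenditure moves from 152×433 = 65816 to 119.4444×393.2222 = 46968.2099; change = -18847.79.

-18847.79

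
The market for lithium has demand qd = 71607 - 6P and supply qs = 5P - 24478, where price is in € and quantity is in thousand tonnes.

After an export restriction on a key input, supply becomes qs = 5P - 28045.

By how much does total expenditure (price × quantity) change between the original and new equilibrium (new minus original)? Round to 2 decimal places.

Solve the original market: 71607 - 6P = 5P - 24478, hence P = 8735 and q = 19197.
With the change applied: demand qd = 71607 - 6P, supply qs = 5P - 28045.
Equate the new curves: 71607 - 6P = 5P - 28045, giving 99652 = 11P, P = 99652/11 ≈ 9059.2727, q = 189765/11 ≈ 17251.3636.
Expenditure moves from 8735×19197 = 167685795 to 9059.2727×17251.3636 = 156284808.0992; change = -11400986.90.

-11400986.90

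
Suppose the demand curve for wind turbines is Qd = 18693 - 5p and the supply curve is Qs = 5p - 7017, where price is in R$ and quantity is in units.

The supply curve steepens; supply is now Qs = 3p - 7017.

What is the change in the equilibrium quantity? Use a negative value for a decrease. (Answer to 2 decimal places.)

Before the shock: 18693 - 5p = 5p - 7017 ⇒ 25710 = 10p ⇒ p = 2571, Q = 5838.
The new curves are Qd = 18693 - 5p (demand) and Qs = 3p - 7017 (supply).
Setting them equal: 18693 - 5p = 3p - 7017 → 25710 = 8p, so p = 3213.75 and Q = 2624.25.
ΔQ = 2624.25 − 5838 = -3213.75.

-3213.75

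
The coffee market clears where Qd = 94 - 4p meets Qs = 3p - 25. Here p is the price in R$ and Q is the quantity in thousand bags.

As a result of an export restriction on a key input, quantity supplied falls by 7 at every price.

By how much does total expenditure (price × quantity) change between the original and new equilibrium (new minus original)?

-46

Initially, 94 - 4p = 3p - 25, so 119 = 7p and p = 17, Q = 26.
After the shift, demand is Qd = 94 - 4p and supply is Qs = 3p - 32.
Equate the new curves: 94 - 4p = 3p - 32, giving 126 = 7p, p = 18, Q = 22.
Expenditure moves from 17×26 = 442 to 18×22 = 396; change = -46.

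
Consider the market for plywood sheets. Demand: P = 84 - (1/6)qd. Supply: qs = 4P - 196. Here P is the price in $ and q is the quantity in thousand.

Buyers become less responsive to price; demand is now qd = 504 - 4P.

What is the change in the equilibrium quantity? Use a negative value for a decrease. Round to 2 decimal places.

Original equilibrium: 504 - 6P = 4P - 196 gives 700 = 10P, so P = 70 and q = 84.
After the shift, demand is qd = 504 - 4P and supply is qs = 4P - 196.
Clearing the new market: 504 - 4P = 4P - 196, so P = 87.5 and q = 154.
Δq = 154 − 84 = +70.00.

+70.00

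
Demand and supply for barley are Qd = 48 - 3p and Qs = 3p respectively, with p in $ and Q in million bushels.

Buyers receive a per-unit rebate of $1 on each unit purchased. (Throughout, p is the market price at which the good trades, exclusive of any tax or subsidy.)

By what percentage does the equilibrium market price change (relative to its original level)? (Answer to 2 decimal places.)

+6.25

Before the shock: 48 - 3p = 3p ⇒ 48 = 6p ⇒ p = 8, Q = 24.
Since buyers' out-of-pocket price is the market price minus the rebate, the effective demand curve becomes Qd = 51 - 3p.
Setting them equal: 51 - 3p = 3p → 51 = 6p, so p = 8.5 and Q = 25.5.
%Δp = (8.5 − 8) / 8 × 100 = +6.25%.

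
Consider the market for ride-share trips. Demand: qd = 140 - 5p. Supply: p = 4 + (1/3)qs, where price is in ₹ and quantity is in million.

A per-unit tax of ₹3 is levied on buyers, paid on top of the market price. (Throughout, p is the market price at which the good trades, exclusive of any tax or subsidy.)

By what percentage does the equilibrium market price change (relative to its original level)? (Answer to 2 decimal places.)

-9.87

Before the shock: 140 - 5p = 3p - 12 ⇒ 152 = 8p ⇒ p = 19, q = 45.
Since buyers pay the price plus the tax, the effective demand curve becomes qd = 125 - 5p.
Equate the new curves: 125 - 5p = 3p - 12, giving 137 = 8p, p = 17.125, q = 39.375.
%Δp = (17.125 − 19) / 19 × 100 = -9.87%.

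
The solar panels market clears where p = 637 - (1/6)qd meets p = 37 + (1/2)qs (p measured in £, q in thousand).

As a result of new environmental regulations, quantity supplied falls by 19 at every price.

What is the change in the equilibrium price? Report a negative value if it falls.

+2.375

Initially, 3822 - 6p = 2p - 74, so 3896 = 8p and p = 487, q = 900.
After the shift, demand is qd = 3822 - 6p and supply is qs = 2p - 93.
Equate the new curves: 3822 - 6p = 2p - 93, giving 3915 = 8p, p = 489.375, q = 885.75.
Δp = 489.375 − 487 = +2.375.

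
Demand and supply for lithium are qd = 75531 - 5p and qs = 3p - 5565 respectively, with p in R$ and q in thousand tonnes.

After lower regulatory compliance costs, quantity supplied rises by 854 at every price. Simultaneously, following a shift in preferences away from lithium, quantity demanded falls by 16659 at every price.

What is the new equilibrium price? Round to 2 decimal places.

Before the shock: 75531 - 5p = 3p - 5565 ⇒ 81096 = 8p ⇒ p = 10137, q = 24846.
With the change applied: demand qd = 58872 - 5p, supply qs = 3p - 4711.
Setting them equal: 58872 - 5p = 3p - 4711 → 63583 = 8p, so p = 7947.875 and q = 19132.625.

7947.88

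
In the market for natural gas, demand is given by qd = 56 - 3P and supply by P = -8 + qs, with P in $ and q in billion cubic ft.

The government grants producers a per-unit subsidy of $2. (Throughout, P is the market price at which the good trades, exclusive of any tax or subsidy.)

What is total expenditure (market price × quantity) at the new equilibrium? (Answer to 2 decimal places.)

247.25

Original equilibrium: 56 - 3P = P + 8 gives 48 = 4P, so P = 12 and q = 20.
Since sellers receive the price plus the subsidy, the effective supply curve becomes qs = P + 10.
Setting them equal: 56 - 3P = P + 10 → 46 = 4P, so P = 11.5 and q = 21.5.
New expenditure = 11.5 × 21.5 = 247.25.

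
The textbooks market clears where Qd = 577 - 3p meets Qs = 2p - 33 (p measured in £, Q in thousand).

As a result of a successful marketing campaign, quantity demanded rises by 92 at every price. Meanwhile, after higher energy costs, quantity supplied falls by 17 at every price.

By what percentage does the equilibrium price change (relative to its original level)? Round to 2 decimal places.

+17.87

Original equilibrium: 577 - 3p = 2p - 33 gives 610 = 5p, so p = 122 and Q = 211.
The new curves are Qd = 669 - 3p (demand) and Qs = 2p - 50 (supply).
Setting them equal: 669 - 3p = 2p - 50 → 719 = 5p, so p = 143.8 and Q = 237.6.
%Δp = (143.8 − 122) / 122 × 100 = +17.87%.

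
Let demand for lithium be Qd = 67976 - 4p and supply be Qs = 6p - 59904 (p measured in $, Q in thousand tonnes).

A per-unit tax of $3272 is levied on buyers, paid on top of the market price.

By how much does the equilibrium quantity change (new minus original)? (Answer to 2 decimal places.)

Solve the original market: 67976 - 4p = 6p - 59904, hence p = 12788 and Q = 16824.
Since buyers pay the price plus the tax, the effective demand curve becomes Qd = 54888 - 4p.
Clearing the new market: 54888 - 4p = 6p - 59904, so p = 11479.2 and Q = 8971.2.
ΔQ = 8971.2 − 16824 = -7852.80.

-7852.80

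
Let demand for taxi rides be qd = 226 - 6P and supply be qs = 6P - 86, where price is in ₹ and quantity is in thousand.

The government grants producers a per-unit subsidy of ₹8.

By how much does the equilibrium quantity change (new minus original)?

Initially, 226 - 6P = 6P - 86, so 312 = 12P and P = 26, q = 70.
Since sellers receive the price plus the subsidy, the effective supply curve becomes qs = 6P - 38.
Equate the new curves: 226 - 6P = 6P - 38, giving 264 = 12P, P = 22, q = 94.
Δq = 94 − 70 = +24.

+24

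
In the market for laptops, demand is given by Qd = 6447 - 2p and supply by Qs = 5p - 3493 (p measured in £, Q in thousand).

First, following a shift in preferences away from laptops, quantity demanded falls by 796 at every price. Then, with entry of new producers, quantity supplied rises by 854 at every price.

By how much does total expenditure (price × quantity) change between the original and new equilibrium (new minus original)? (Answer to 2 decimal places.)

Solve the original market: 6447 - 2p = 5p - 3493, hence p = 1420 and Q = 3607.
With the change applied: demand Qd = 5651 - 2p, supply Qs = 5p - 2639.
Equate the new curves: 5651 - 2p = 5p - 2639, giving 8290 = 7p, p = 8290/7 ≈ 1184.2857, Q = 22977/7 ≈ 3282.4286.
Expenditure moves from 1420×3607 = 5121940 to 1184.2857×3282.4286 = 3887333.2653; change = -1234606.73.

-1234606.73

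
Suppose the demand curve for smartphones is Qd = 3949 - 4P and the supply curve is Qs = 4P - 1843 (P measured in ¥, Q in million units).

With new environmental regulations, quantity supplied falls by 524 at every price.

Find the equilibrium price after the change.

Initially, 3949 - 4P = 4P - 1843, so 5792 = 8P and P = 724, Q = 1053.
The new curves are Qd = 3949 - 4P (demand) and Qs = 4P - 2367 (supply).
Equate the new curves: 3949 - 4P = 4P - 2367, giving 6316 = 8P, P = 789.5, Q = 791.

789.5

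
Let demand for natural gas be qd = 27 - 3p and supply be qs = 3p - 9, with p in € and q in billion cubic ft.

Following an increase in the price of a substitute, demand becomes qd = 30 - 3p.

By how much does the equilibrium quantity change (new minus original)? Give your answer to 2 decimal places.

+1.50

Before the shock: 27 - 3p = 3p - 9 ⇒ 36 = 6p ⇒ p = 6, q = 9.
After the shift, demand is qd = 30 - 3p and supply is qs = 3p - 9.
Equate the new curves: 30 - 3p = 3p - 9, giving 39 = 6p, p = 6.5, q = 10.5.
Δq = 10.5 − 9 = +1.50.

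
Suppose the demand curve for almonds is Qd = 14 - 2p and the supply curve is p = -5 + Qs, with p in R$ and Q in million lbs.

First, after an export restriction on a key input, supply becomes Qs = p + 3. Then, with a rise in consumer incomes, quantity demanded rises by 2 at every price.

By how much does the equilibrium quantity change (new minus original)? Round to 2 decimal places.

-0.67

Original equilibrium: 14 - 2p = p + 5 gives 9 = 3p, so p = 3 and Q = 8.
The shock moves the curves to Qd = 16 - 2p and Qs = p + 3.
Clearing the new market: 16 - 2p = p + 3, so p = 13/3 ≈ 4.3333 and Q = 22/3 ≈ 7.3333.
ΔQ = 7.3333 − 8 = -0.67.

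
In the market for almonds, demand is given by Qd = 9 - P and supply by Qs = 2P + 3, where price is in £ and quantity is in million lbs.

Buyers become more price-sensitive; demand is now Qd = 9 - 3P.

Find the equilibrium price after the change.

1.2

Solve the original market: 9 - P = 2P + 3, hence P = 2 and Q = 7.
With the change applied: demand Qd = 9 - 3P, supply Qs = 2P + 3.
New equilibrium: 9 - 3P = 2P + 3 ⇒ 6 = 5P ⇒ P = 1.2, Q = 5.4.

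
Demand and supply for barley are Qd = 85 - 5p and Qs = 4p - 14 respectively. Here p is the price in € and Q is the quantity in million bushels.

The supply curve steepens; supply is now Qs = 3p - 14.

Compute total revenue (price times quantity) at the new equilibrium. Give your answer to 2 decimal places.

Initially, 85 - 5p = 4p - 14, so 99 = 9p and p = 11, Q = 30.
The new curves are Qd = 85 - 5p (demand) and Qs = 3p - 14 (supply).
Clearing the new market: 85 - 5p = 3p - 14, so p = 12.375 and Q = 23.125.
New expenditure = 12.375 × 23.125 = 286.17.

286.17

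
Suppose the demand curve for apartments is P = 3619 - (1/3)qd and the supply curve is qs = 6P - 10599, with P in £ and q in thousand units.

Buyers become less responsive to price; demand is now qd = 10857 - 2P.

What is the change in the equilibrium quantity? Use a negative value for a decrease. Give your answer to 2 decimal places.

Original equilibrium: 10857 - 3P = 6P - 10599 gives 21456 = 9P, so P = 2384 and q = 3705.
With the change applied: demand qd = 10857 - 2P, supply qs = 6P - 10599.
Equate the new curves: 10857 - 2P = 6P - 10599, giving 21456 = 8P, P = 2682, q = 5493.
Δq = 5493 − 3705 = +1788.00.

+1788.00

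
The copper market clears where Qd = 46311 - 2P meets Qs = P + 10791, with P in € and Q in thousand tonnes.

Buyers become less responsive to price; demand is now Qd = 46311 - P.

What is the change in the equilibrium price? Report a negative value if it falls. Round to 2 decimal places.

+5920.00

Before the shock: 46311 - 2P = P + 10791 ⇒ 35520 = 3P ⇒ P = 11840, Q = 22631.
The shock moves the curves to Qd = 46311 - P and Qs = P + 10791.
New equilibrium: 46311 - P = P + 10791 ⇒ 35520 = 2P ⇒ P = 17760, Q = 28551.
ΔP = 17760 − 11840 = +5920.00.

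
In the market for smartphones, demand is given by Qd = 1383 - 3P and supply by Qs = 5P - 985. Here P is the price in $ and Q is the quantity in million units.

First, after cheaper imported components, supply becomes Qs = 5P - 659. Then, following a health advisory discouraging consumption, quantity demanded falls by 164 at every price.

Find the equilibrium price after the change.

234.75

Original equilibrium: 1383 - 3P = 5P - 985 gives 2368 = 8P, so P = 296 and Q = 495.
The new curves are Qd = 1219 - 3P (demand) and Qs = 5P - 659 (supply).
Clearing the new market: 1219 - 3P = 5P - 659, so P = 234.75 and Q = 514.75.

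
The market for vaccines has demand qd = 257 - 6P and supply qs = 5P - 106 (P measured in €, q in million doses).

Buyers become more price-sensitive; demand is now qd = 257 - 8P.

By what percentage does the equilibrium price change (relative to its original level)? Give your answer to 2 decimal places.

Original equilibrium: 257 - 6P = 5P - 106 gives 363 = 11P, so P = 33 and q = 59.
After the shift, demand is qd = 257 - 8P and supply is qs = 5P - 106.
New equilibrium: 257 - 8P = 5P - 106 ⇒ 363 = 13P ⇒ P = 363/13 ≈ 27.9231, q = 437/13 ≈ 33.6154.
%ΔP = (27.9231 − 33) / 33 × 100 = -15.38%.

-15.38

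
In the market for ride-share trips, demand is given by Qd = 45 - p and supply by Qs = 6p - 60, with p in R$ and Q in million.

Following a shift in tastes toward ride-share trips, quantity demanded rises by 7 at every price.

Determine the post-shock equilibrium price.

Before the shock: 45 - p = 6p - 60 ⇒ 105 = 7p ⇒ p = 15, Q = 30.
The new curves are Qd = 52 - p (demand) and Qs = 6p - 60 (supply).
New equilibrium: 52 - p = 6p - 60 ⇒ 112 = 7p ⇒ p = 16, Q = 36.

16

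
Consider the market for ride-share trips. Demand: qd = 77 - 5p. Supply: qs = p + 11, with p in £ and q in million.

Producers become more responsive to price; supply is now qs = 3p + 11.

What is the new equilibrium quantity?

35.75

Initially, 77 - 5p = p + 11, so 66 = 6p and p = 11, q = 22.
After the shift, demand is qd = 77 - 5p and supply is qs = 3p + 11.
Setting them equal: 77 - 5p = 3p + 11 → 66 = 8p, so p = 8.25 and q = 35.75.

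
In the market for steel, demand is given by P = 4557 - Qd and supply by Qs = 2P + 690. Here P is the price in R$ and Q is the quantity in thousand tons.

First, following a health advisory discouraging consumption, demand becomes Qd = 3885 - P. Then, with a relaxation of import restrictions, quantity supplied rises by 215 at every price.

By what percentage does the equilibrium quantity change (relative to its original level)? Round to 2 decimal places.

Initially, 4557 - P = 2P + 690, so 3867 = 3P and P = 1289, Q = 3268.
With the change applied: demand Qd = 3885 - P, supply Qs = 2P + 905.
Setting them equal: 3885 - P = 2P + 905 → 2980 = 3P, so P = 2980/3 ≈ 993.3333 and Q = 8675/3 ≈ 2891.6667.
%ΔQ = (2891.6667 − 3268) / 3268 × 100 = -11.52%.

-11.52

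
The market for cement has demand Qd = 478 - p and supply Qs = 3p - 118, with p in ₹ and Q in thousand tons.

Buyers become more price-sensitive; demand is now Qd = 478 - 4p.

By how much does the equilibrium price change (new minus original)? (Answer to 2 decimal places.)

Original equilibrium: 478 - p = 3p - 118 gives 596 = 4p, so p = 149 and Q = 329.
The new curves are Qd = 478 - 4p (demand) and Qs = 3p - 118 (supply).
New equilibrium: 478 - 4p = 3p - 118 ⇒ 596 = 7p ⇒ p = 596/7 ≈ 85.1429, Q = 962/7 ≈ 137.4286.
Δp = 85.1429 − 149 = -63.86.

-63.86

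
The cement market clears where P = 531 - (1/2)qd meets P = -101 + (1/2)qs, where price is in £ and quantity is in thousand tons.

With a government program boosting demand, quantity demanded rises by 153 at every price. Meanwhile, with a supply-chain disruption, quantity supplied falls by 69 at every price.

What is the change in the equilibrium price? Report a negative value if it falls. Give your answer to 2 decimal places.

+55.50

Solve the original market: 1062 - 2P = 2P + 202, hence P = 215 and q = 632.
After the shift, demand is qd = 1215 - 2P and supply is qs = 2P + 133.
Clearing the new market: 1215 - 2P = 2P + 133, so P = 270.5 and q = 674.
ΔP = 270.5 − 215 = +55.50.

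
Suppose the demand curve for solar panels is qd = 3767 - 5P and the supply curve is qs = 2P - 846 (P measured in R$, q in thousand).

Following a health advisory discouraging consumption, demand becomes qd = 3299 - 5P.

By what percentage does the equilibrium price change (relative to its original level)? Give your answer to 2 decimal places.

Before the shock: 3767 - 5P = 2P - 846 ⇒ 4613 = 7P ⇒ P = 659, q = 472.
After the shift, demand is qd = 3299 - 5P and supply is qs = 2P - 846.
Clearing the new market: 3299 - 5P = 2P - 846, so P = 4145/7 ≈ 592.1429 and q = 2368/7 ≈ 338.2857.
%ΔP = (592.1429 − 659) / 659 × 100 = -10.15%.

-10.15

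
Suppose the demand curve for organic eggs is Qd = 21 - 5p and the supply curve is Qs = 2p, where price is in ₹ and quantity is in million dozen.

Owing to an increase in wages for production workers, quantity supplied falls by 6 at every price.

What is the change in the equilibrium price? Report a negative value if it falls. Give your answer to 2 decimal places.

+0.86

Original equilibrium: 21 - 5p = 2p gives 21 = 7p, so p = 3 and Q = 6.
The new curves are Qd = 21 - 5p (demand) and Qs = 2p - 6 (supply).
Clearing the new market: 21 - 5p = 2p - 6, so p = 27/7 ≈ 3.8571 and Q = 12/7 ≈ 1.7143.
Δp = 3.8571 − 3 = +0.86.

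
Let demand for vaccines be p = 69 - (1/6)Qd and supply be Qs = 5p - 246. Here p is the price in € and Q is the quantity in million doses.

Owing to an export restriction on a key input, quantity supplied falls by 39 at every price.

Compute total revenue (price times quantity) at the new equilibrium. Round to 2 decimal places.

Initially, 414 - 6p = 5p - 246, so 660 = 11p and p = 60, Q = 54.
The new curves are Qd = 414 - 6p (demand) and Qs = 5p - 285 (supply).
Setting them equal: 414 - 6p = 5p - 285 → 699 = 11p, so p = 699/11 ≈ 63.5455 and Q = 360/11 ≈ 32.7273.
New expenditure = 63.5455 × 32.7273 = 2079.67.

2079.67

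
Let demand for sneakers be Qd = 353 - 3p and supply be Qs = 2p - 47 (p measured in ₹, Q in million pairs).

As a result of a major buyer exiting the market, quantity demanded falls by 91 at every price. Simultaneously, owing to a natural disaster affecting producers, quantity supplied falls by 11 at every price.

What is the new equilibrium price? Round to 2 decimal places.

64.00

Before the shock: 353 - 3p = 2p - 47 ⇒ 400 = 5p ⇒ p = 80, Q = 113.
With the change applied: demand Qd = 262 - 3p, supply Qs = 2p - 58.
Equate the new curves: 262 - 3p = 2p - 58, giving 320 = 5p, p = 64, Q = 70.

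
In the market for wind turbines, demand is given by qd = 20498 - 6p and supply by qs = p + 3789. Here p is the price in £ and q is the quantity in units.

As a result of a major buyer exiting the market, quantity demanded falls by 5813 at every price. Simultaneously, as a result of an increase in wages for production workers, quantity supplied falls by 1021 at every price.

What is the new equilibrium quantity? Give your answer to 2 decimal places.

4470.43

Before the shock: 20498 - 6p = p + 3789 ⇒ 16709 = 7p ⇒ p = 2387, q = 6176.
The shock moves the curves to qd = 14685 - 6p and qs = p + 2768.
Clearing the new market: 14685 - 6p = p + 2768, so p = 11917/7 ≈ 1702.4286 and q = 31293/7 ≈ 4470.4286.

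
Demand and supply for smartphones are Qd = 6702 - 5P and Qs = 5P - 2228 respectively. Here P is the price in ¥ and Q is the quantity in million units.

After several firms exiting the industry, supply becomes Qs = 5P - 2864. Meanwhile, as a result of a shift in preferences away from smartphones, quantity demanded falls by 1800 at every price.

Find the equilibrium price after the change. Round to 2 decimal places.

Solve the original market: 6702 - 5P = 5P - 2228, hence P = 893 and Q = 2237.
The new curves are Qd = 4902 - 5P (demand) and Qs = 5P - 2864 (supply).
Equate the new curves: 4902 - 5P = 5P - 2864, giving 7766 = 10P, P = 776.6, Q = 1019.

776.60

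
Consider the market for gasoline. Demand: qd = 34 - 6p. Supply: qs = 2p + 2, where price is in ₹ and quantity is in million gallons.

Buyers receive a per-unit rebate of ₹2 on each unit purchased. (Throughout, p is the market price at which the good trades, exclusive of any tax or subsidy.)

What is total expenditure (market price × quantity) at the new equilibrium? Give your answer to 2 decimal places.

71.50

Before the shock: 34 - 6p = 2p + 2 ⇒ 32 = 8p ⇒ p = 4, q = 10.
Since buyers' out-of-pocket price is the market price minus the rebate, the effective demand curve becomes qd = 46 - 6p.
Setting them equal: 46 - 6p = 2p + 2 → 44 = 8p, so p = 5.5 and q = 13.
New expenditure = 5.5 × 13 = 71.50.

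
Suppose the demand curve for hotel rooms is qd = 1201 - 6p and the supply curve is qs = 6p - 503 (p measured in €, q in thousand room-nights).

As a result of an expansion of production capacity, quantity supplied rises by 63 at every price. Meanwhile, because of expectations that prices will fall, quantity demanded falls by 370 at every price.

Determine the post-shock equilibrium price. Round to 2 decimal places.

105.92

Initially, 1201 - 6p = 6p - 503, so 1704 = 12p and p = 142, q = 349.
The new curves are qd = 831 - 6p (demand) and qs = 6p - 440 (supply).
Clearing the new market: 831 - 6p = 6p - 440, so p = 1271/12 ≈ 105.9167 and q = 195.5.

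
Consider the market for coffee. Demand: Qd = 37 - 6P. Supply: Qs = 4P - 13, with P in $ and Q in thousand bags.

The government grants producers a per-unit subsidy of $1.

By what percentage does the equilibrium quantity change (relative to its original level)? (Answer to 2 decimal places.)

+34.29

Initially, 37 - 6P = 4P - 13, so 50 = 10P and P = 5, Q = 7.
Since sellers receive the price plus the subsidy, the effective supply curve becomes Qs = 4P - 9.
New equilibrium: 37 - 6P = 4P - 9 ⇒ 46 = 10P ⇒ P = 4.6, Q = 9.4.
%ΔQ = (9.4 − 7) / 7 × 100 = +34.29%.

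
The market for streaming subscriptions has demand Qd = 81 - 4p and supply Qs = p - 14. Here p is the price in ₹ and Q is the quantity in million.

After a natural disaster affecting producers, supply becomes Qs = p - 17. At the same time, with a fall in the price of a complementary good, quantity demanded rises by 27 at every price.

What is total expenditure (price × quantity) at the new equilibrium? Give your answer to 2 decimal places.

200.00

Before the shock: 81 - 4p = p - 14 ⇒ 95 = 5p ⇒ p = 19, Q = 5.
With the change applied: demand Qd = 108 - 4p, supply Qs = p - 17.
Setting them equal: 108 - 4p = p - 17 → 125 = 5p, so p = 25 and Q = 8.
New expenditure = 25 × 8 = 200.00.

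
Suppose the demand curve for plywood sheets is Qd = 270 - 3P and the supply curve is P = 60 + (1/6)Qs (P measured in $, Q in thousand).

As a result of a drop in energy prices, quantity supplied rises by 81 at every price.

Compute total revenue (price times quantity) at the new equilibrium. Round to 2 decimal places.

5307.00

Solve the original market: 270 - 3P = 6P - 360, hence P = 70 and Q = 60.
With the change applied: demand Qd = 270 - 3P, supply Qs = 6P - 279.
New equilibrium: 270 - 3P = 6P - 279 ⇒ 549 = 9P ⇒ P = 61, Q = 87.
New expenditure = 61 × 87 = 5307.00.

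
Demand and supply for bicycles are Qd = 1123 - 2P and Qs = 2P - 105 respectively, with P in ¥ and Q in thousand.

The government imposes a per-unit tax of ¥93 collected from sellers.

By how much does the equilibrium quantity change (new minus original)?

Original equilibrium: 1123 - 2P = 2P - 105 gives 1228 = 4P, so P = 307 and Q = 509.
Since sellers keep the price net of the tax, the effective supply curve becomes Qs = 2P - 291.
Setting them equal: 1123 - 2P = 2P - 291 → 1414 = 4P, so P = 353.5 and Q = 416.
ΔQ = 416 − 509 = -93.

-93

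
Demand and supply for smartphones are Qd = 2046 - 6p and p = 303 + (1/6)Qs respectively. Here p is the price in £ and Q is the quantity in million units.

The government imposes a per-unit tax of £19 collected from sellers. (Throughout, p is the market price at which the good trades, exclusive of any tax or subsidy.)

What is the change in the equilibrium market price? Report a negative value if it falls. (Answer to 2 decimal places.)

+9.50

Original equilibrium: 2046 - 6p = 6p - 1818 gives 3864 = 12p, so p = 322 and Q = 114.
Since sellers keep the price net of the tax, the effective supply curve becomes Qs = 6p - 1932.
Setting them equal: 2046 - 6p = 6p - 1932 → 3978 = 12p, so p = 331.5 and Q = 57.
Δp = 331.5 − 322 = +9.50.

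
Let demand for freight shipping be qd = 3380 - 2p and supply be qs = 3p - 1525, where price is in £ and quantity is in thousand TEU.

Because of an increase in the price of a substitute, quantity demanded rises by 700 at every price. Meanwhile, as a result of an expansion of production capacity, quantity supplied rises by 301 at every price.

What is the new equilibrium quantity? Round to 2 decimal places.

1958.40

Solve the original market: 3380 - 2p = 3p - 1525, hence p = 981 and q = 1418.
With the change applied: demand qd = 4080 - 2p, supply qs = 3p - 1224.
Equate the new curves: 4080 - 2p = 3p - 1224, giving 5304 = 5p, p = 1060.8, q = 1958.4.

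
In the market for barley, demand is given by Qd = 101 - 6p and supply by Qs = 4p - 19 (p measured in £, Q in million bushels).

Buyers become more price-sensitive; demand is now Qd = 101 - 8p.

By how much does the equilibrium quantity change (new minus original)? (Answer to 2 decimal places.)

Before the shock: 101 - 6p = 4p - 19 ⇒ 120 = 10p ⇒ p = 12, Q = 29.
The new curves are Qd = 101 - 8p (demand) and Qs = 4p - 19 (supply).
New equilibrium: 101 - 8p = 4p - 19 ⇒ 120 = 12p ⇒ p = 10, Q = 21.
ΔQ = 21 − 29 = -8.00.

-8.00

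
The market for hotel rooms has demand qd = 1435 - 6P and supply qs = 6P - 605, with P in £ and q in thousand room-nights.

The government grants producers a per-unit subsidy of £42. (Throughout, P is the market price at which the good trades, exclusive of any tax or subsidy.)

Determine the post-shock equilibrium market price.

149

Original equilibrium: 1435 - 6P = 6P - 605 gives 2040 = 12P, so P = 170 and q = 415.
Since sellers receive the price plus the subsidy, the effective supply curve becomes qs = 6P - 353.
Equate the new curves: 1435 - 6P = 6P - 353, giving 1788 = 12P, P = 149, q = 541.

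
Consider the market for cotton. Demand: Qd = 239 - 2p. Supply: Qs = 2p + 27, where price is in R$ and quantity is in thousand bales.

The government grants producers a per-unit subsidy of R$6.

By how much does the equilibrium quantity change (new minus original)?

Initially, 239 - 2p = 2p + 27, so 212 = 4p and p = 53, Q = 133.
Since sellers receive the price plus the subsidy, the effective supply curve becomes Qs = 2p + 39.
New equilibrium: 239 - 2p = 2p + 39 ⇒ 200 = 4p ⇒ p = 50, Q = 139.
ΔQ = 139 − 133 = +6.

+6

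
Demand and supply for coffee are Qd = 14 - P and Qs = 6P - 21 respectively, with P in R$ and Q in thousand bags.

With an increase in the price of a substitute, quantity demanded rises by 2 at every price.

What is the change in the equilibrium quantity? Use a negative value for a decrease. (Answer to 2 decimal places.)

Initially, 14 - P = 6P - 21, so 35 = 7P and P = 5, Q = 9.
With the change applied: demand Qd = 16 - P, supply Qs = 6P - 21.
Setting them equal: 16 - P = 6P - 21 → 37 = 7P, so P = 37/7 ≈ 5.2857 and Q = 75/7 ≈ 10.7143.
ΔQ = 10.7143 − 9 = +1.71.

+1.71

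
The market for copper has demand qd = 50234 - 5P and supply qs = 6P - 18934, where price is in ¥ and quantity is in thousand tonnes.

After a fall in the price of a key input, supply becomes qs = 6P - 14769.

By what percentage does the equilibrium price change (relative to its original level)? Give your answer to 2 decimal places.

Solve the original market: 50234 - 5P = 6P - 18934, hence P = 6288 and q = 18794.
The new curves are qd = 50234 - 5P (demand) and qs = 6P - 14769 (supply).
New equilibrium: 50234 - 5P = 6P - 14769 ⇒ 65003 = 11P ⇒ P = 65003/11 ≈ 5909.3636, q = 227559/11 ≈ 20687.1818.
%ΔP = (5909.3636 − 6288) / 6288 × 100 = -6.02%.

-6.02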